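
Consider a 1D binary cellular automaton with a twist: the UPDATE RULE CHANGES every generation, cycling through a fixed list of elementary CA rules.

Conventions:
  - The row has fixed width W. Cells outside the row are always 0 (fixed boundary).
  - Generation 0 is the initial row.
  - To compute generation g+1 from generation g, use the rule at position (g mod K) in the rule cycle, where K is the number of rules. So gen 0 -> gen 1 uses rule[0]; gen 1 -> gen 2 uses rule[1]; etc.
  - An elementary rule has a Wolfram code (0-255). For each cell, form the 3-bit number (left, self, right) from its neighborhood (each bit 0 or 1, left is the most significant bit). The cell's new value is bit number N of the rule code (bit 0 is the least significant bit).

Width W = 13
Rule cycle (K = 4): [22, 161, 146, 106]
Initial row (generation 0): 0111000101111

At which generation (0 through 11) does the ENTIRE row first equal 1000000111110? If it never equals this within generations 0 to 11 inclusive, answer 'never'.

Answer: 9

Derivation:
Gen 0: 0111000101111
Gen 1 (rule 22): 1000101100000
Gen 2 (rule 161): 0010010001111
Gen 3 (rule 146): 0101101010110
Gen 4 (rule 106): 1011110101110
Gen 5 (rule 22): 1000000100001
Gen 6 (rule 161): 0011110001100
Gen 7 (rule 146): 0101101010010
Gen 8 (rule 106): 1011110100100
Gen 9 (rule 22): 1000000111110
Gen 10 (rule 161): 0011110011100
Gen 11 (rule 146): 0101101101010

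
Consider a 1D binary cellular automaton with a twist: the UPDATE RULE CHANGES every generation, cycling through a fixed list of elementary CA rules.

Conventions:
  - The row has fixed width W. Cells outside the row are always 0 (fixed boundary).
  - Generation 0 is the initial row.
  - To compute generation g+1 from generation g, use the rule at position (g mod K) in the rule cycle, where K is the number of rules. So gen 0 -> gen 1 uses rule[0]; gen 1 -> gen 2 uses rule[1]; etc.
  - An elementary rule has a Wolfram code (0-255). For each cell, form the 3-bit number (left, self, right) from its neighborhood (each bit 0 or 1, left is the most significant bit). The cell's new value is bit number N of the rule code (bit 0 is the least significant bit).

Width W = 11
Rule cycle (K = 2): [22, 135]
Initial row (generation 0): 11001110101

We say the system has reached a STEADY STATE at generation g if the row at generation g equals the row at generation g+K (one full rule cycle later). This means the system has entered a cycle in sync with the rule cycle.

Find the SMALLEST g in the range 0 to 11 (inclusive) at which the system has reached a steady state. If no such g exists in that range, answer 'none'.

Answer: 7

Derivation:
Gen 0: 11001110101
Gen 1 (rule 22): 00110000101
Gen 2 (rule 135): 11000111101
Gen 3 (rule 22): 00101000001
Gen 4 (rule 135): 11101011111
Gen 5 (rule 22): 00001000000
Gen 6 (rule 135): 11111011111
Gen 7 (rule 22): 00000000000
Gen 8 (rule 135): 11111111111
Gen 9 (rule 22): 00000000000
Gen 10 (rule 135): 11111111111
Gen 11 (rule 22): 00000000000
Gen 12 (rule 135): 11111111111
Gen 13 (rule 22): 00000000000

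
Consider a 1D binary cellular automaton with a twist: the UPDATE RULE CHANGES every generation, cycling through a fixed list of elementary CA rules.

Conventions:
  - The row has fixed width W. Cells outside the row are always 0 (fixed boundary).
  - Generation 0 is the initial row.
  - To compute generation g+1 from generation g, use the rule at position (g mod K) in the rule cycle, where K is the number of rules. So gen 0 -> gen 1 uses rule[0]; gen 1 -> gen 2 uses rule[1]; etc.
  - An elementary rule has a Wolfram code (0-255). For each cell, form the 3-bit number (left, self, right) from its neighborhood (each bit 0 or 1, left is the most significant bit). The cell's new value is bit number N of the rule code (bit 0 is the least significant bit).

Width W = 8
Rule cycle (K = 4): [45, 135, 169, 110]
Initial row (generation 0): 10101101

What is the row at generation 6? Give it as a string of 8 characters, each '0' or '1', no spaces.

Answer: 10100000

Derivation:
Gen 0: 10101101
Gen 1 (rule 45): 11111011
Gen 2 (rule 135): 01110000
Gen 3 (rule 169): 01100111
Gen 4 (rule 110): 11101101
Gen 5 (rule 45): 10011011
Gen 6 (rule 135): 10100000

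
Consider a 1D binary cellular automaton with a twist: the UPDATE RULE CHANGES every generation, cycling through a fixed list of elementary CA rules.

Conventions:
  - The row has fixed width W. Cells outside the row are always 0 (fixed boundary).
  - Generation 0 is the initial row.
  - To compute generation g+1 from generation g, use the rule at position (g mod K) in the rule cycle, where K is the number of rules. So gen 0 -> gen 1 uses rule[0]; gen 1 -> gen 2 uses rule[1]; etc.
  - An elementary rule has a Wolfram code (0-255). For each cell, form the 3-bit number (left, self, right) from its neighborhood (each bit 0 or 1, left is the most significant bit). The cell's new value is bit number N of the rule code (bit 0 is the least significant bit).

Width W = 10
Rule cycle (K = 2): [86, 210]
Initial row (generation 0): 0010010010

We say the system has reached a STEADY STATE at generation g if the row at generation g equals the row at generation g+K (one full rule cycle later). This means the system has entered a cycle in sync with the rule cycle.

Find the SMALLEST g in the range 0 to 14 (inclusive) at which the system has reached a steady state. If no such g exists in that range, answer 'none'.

Answer: none

Derivation:
Gen 0: 0010010010
Gen 1 (rule 86): 0111111111
Gen 2 (rule 210): 1011111111
Gen 3 (rule 86): 1000000001
Gen 4 (rule 210): 0100000010
Gen 5 (rule 86): 1110000111
Gen 6 (rule 210): 0111001011
Gen 7 (rule 86): 1001111001
Gen 8 (rule 210): 0110111110
Gen 9 (rule 86): 1010000011
Gen 10 (rule 210): 0001000101
Gen 11 (rule 86): 0011101101
Gen 12 (rule 210): 0101100100
Gen 13 (rule 86): 1100111110
Gen 14 (rule 210): 0111011111
Gen 15 (rule 86): 1001000001
Gen 16 (rule 210): 0110100010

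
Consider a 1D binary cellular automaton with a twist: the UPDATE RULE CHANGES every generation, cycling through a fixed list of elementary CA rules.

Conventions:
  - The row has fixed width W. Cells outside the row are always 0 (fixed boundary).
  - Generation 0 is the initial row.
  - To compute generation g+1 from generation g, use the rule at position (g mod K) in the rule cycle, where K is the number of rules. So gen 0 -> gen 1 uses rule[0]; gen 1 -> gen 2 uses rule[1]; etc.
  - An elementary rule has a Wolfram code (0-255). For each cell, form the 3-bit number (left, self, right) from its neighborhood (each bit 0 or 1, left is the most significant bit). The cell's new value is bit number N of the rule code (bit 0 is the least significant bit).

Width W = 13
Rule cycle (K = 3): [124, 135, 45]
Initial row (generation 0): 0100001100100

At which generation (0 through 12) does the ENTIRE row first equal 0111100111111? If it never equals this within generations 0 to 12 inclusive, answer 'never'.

Answer: 11

Derivation:
Gen 0: 0100001100100
Gen 1 (rule 124): 0110001110110
Gen 2 (rule 135): 1000110100000
Gen 3 (rule 45): 1010101101111
Gen 4 (rule 124): 1111111111001
Gen 5 (rule 135): 0111111110011
Gen 6 (rule 45): 0100000000010
Gen 7 (rule 124): 0110000000011
Gen 8 (rule 135): 1000111111100
Gen 9 (rule 45): 1010100000001
Gen 10 (rule 124): 1111110000001
Gen 11 (rule 135): 0111100111111
Gen 12 (rule 45): 0100000100000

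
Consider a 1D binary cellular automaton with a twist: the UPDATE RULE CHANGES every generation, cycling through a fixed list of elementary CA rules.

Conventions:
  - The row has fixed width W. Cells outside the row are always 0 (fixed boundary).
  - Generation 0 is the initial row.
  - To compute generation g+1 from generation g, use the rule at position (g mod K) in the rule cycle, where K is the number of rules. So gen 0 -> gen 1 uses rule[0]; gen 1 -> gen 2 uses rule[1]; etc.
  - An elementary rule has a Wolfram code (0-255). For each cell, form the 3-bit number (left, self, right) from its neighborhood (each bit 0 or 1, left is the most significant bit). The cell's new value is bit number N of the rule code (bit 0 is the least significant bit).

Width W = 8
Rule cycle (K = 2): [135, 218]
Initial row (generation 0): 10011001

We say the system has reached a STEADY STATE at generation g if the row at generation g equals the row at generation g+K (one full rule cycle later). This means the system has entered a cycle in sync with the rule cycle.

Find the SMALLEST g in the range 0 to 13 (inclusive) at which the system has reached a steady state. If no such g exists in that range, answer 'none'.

Gen 0: 10011001
Gen 1 (rule 135): 10100011
Gen 2 (rule 218): 00010111
Gen 3 (rule 135): 11110010
Gen 4 (rule 218): 11111101
Gen 5 (rule 135): 01111001
Gen 6 (rule 218): 11111110
Gen 7 (rule 135): 01111100
Gen 8 (rule 218): 11111110
Gen 9 (rule 135): 01111100
Gen 10 (rule 218): 11111110
Gen 11 (rule 135): 01111100
Gen 12 (rule 218): 11111110
Gen 13 (rule 135): 01111100
Gen 14 (rule 218): 11111110
Gen 15 (rule 135): 01111100

Answer: 6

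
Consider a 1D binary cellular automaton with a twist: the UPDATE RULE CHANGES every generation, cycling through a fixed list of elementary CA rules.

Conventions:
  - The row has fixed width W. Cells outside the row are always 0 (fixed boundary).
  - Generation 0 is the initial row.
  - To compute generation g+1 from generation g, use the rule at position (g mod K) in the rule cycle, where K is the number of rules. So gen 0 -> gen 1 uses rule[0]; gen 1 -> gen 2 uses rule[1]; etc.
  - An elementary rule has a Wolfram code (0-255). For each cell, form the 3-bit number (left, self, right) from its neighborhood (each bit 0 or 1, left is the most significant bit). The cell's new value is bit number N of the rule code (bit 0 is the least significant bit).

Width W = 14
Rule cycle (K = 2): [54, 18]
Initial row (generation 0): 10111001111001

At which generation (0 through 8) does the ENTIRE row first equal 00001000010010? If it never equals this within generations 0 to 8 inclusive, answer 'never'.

Answer: never

Derivation:
Gen 0: 10111001111001
Gen 1 (rule 54): 11000110000111
Gen 2 (rule 18): 00101001001000
Gen 3 (rule 54): 01111111111100
Gen 4 (rule 18): 10000000000010
Gen 5 (rule 54): 11000000000111
Gen 6 (rule 18): 00100000001000
Gen 7 (rule 54): 01110000011100
Gen 8 (rule 18): 10001000100010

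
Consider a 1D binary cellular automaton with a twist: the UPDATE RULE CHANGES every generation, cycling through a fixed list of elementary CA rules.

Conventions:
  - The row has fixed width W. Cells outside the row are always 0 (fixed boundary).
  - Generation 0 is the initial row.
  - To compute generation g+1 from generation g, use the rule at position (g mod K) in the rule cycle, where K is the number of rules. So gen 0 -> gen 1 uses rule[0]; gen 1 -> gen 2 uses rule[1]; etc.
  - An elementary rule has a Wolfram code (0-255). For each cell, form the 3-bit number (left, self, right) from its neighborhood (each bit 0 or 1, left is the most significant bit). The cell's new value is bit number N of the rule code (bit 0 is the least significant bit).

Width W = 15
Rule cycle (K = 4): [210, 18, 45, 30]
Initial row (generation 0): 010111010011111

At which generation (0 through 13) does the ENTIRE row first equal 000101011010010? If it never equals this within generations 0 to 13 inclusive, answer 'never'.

Answer: 13

Derivation:
Gen 0: 010111010011111
Gen 1 (rule 210): 100011001101111
Gen 2 (rule 18): 010100110000000
Gen 3 (rule 45): 011100100111111
Gen 4 (rule 30): 110011111100000
Gen 5 (rule 210): 011101111110000
Gen 6 (rule 18): 100000000001000
Gen 7 (rule 45): 101111111101011
Gen 8 (rule 30): 101000000001010
Gen 9 (rule 210): 000100000010001
Gen 10 (rule 18): 001010000101010
Gen 11 (rule 45): 101110110111110
Gen 12 (rule 30): 101000100100001
Gen 13 (rule 210): 000101011010010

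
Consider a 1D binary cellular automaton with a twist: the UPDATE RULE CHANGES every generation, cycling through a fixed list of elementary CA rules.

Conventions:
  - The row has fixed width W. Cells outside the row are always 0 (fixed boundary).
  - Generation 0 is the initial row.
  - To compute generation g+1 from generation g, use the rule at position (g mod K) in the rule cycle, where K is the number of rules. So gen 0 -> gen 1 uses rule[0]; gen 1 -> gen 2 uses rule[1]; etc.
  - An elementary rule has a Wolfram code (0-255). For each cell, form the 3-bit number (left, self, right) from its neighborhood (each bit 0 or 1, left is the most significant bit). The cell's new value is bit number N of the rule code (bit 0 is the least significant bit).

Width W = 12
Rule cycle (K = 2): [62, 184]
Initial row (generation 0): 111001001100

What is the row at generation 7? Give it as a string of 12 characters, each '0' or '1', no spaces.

Gen 0: 111001001100
Gen 1 (rule 62): 100111111010
Gen 2 (rule 184): 010111110101
Gen 3 (rule 62): 111100001111
Gen 4 (rule 184): 111010001110
Gen 5 (rule 62): 100111011001
Gen 6 (rule 184): 010110110100
Gen 7 (rule 62): 111101101110

Answer: 111101101110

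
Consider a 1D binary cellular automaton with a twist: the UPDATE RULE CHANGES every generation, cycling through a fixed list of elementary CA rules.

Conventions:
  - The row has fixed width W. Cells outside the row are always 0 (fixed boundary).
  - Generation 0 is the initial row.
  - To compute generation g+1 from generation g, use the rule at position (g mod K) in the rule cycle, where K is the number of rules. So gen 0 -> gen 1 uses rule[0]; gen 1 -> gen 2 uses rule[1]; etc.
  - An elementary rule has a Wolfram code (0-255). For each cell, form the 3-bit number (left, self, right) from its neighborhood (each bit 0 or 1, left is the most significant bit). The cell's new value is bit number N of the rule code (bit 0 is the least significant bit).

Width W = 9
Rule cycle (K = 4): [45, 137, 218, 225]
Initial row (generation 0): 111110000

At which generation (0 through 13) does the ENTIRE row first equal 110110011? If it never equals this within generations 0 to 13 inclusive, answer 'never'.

Gen 0: 111110000
Gen 1 (rule 45): 100000111
Gen 2 (rule 137): 001110110
Gen 3 (rule 218): 011110111
Gen 4 (rule 225): 001111011
Gen 5 (rule 45): 101000110
Gen 6 (rule 137): 000010100
Gen 7 (rule 218): 000100010
Gen 8 (rule 225): 110001000
Gen 9 (rule 45): 100101011
Gen 10 (rule 137): 000000010
Gen 11 (rule 218): 000000101
Gen 12 (rule 225): 111110010
Gen 13 (rule 45): 100000010

Answer: never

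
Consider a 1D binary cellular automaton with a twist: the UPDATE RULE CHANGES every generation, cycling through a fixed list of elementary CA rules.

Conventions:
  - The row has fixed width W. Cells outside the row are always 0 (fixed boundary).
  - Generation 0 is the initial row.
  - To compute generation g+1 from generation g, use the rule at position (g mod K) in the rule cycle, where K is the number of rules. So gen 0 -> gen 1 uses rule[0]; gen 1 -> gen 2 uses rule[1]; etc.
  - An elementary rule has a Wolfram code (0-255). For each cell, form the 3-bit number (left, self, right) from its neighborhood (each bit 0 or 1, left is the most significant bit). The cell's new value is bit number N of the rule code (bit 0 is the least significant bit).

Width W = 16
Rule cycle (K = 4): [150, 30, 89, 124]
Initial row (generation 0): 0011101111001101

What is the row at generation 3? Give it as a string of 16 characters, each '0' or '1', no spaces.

Gen 0: 0011101111001101
Gen 1 (rule 150): 0101000110110001
Gen 2 (rule 30): 1101101100101011
Gen 3 (rule 89): 1101101110000011

Answer: 1101101110000011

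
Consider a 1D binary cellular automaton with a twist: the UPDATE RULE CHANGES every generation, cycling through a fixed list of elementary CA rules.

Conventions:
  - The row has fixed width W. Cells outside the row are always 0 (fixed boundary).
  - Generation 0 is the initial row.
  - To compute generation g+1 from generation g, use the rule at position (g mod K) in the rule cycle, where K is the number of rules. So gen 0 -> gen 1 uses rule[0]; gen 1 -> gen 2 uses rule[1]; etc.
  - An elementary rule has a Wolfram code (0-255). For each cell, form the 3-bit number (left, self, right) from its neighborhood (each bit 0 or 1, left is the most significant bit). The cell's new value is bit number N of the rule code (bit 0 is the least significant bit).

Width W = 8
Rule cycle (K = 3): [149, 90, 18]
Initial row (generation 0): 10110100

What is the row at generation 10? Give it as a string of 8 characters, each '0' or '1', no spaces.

Answer: 00011101

Derivation:
Gen 0: 10110100
Gen 1 (rule 149): 10000111
Gen 2 (rule 90): 01001101
Gen 3 (rule 18): 10110000
Gen 4 (rule 149): 10001111
Gen 5 (rule 90): 01011001
Gen 6 (rule 18): 10000110
Gen 7 (rule 149): 11110001
Gen 8 (rule 90): 10011010
Gen 9 (rule 18): 01100001
Gen 10 (rule 149): 00011101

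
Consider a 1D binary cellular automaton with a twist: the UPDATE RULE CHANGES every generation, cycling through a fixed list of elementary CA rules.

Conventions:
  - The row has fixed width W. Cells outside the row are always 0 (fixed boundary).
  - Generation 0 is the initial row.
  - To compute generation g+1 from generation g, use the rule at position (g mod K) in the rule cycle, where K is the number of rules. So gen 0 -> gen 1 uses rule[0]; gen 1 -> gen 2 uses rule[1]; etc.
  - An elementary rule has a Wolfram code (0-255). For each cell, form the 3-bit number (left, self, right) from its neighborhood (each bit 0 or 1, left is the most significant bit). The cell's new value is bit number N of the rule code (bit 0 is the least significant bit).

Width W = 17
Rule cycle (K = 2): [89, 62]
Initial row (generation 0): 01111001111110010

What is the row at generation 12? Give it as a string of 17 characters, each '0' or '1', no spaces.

Gen 0: 01111001111110010
Gen 1 (rule 89): 01001101000011001
Gen 2 (rule 62): 11111011100110111
Gen 3 (rule 89): 10001010110110101
Gen 4 (rule 62): 11011111101101111
Gen 5 (rule 89): 11010000101101001
Gen 6 (rule 62): 10111001111011111
Gen 7 (rule 89): 00101101001010001
Gen 8 (rule 62): 01111011111111011
Gen 9 (rule 89): 01001010000001011
Gen 10 (rule 62): 11111111000011110
Gen 11 (rule 89): 10000001111010011
Gen 12 (rule 62): 11000011000111110

Answer: 11000011000111110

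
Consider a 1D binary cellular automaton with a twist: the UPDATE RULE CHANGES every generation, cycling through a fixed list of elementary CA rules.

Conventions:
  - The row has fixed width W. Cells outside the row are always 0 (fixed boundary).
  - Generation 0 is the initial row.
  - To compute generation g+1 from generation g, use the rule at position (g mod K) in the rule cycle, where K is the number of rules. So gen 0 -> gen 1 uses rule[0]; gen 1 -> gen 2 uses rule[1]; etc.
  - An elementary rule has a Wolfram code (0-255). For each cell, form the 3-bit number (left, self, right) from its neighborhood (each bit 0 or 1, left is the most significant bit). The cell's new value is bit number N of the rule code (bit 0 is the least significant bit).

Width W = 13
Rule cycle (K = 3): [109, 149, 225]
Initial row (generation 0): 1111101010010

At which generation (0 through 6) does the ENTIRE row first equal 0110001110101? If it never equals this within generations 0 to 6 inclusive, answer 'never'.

Gen 0: 1111101010010
Gen 1 (rule 109): 1000111110010
Gen 2 (rule 149): 1110011101011
Gen 3 (rule 225): 0110001110101
Gen 4 (rule 109): 0110101011111
Gen 5 (rule 149): 0000101001110
Gen 6 (rule 225): 1110010000110

Answer: 3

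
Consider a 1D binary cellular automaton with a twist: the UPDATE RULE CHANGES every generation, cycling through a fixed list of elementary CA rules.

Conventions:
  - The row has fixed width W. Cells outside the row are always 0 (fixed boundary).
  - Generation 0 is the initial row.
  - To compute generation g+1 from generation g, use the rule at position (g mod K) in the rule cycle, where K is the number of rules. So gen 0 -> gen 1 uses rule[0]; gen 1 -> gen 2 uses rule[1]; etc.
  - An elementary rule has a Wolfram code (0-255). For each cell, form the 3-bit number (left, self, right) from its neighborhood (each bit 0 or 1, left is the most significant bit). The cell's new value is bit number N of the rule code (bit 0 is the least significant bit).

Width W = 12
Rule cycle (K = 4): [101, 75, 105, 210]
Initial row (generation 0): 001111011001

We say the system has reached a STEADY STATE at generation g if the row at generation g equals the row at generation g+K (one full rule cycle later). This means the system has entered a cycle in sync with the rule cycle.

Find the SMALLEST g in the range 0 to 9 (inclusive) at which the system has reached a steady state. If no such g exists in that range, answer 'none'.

Gen 0: 001111011001
Gen 1 (rule 101): 100001101001
Gen 2 (rule 75): 001111100010
Gen 3 (rule 105): 101000101000
Gen 4 (rule 210): 000101000100
Gen 5 (rule 101): 110111010101
Gen 6 (rule 75): 110101000000
Gen 7 (rule 105): 111010011111
Gen 8 (rule 210): 011001101111
Gen 9 (rule 101): 001000110001
Gen 10 (rule 75): 110011110110
Gen 11 (rule 105): 110010011110
Gen 12 (rule 210): 011101101111
Gen 13 (rule 101): 000110110001

Answer: none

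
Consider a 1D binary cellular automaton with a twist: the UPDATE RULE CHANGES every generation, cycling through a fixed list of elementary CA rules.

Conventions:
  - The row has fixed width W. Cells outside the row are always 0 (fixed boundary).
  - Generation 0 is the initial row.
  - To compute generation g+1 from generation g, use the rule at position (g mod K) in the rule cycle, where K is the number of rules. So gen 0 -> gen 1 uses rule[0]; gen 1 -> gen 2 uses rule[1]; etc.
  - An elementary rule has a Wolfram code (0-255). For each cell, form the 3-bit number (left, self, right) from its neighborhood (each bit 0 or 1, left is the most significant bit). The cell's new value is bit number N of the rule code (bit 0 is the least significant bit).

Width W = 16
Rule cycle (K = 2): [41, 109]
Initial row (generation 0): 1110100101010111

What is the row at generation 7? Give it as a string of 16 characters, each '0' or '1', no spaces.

Answer: 0001011011000010

Derivation:
Gen 0: 1110100101010111
Gen 1 (rule 41): 1001000010101100
Gen 2 (rule 109): 1001011011111101
Gen 3 (rule 41): 0000110110000010
Gen 4 (rule 109): 1110111110111010
Gen 5 (rule 41): 1001100001100100
Gen 6 (rule 109): 1001101101100101
Gen 7 (rule 41): 0001011011000010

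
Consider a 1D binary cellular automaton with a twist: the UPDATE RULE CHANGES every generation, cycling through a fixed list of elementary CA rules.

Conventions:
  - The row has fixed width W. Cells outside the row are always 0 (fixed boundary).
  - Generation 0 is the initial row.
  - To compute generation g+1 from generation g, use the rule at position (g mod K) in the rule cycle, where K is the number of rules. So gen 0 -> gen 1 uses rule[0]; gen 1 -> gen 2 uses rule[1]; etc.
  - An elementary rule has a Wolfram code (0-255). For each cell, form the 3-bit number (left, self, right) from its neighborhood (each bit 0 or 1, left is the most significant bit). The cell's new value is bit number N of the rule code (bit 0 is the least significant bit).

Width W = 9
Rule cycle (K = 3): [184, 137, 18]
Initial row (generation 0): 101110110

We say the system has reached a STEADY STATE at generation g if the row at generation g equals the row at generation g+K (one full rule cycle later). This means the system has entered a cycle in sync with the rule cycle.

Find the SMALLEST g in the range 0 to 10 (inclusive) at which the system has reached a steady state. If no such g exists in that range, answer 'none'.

Gen 0: 101110110
Gen 1 (rule 184): 011101101
Gen 2 (rule 137): 011001000
Gen 3 (rule 18): 100110100
Gen 4 (rule 184): 010101010
Gen 5 (rule 137): 000000000
Gen 6 (rule 18): 000000000
Gen 7 (rule 184): 000000000
Gen 8 (rule 137): 111111111
Gen 9 (rule 18): 000000000
Gen 10 (rule 184): 000000000
Gen 11 (rule 137): 111111111
Gen 12 (rule 18): 000000000
Gen 13 (rule 184): 000000000

Answer: 6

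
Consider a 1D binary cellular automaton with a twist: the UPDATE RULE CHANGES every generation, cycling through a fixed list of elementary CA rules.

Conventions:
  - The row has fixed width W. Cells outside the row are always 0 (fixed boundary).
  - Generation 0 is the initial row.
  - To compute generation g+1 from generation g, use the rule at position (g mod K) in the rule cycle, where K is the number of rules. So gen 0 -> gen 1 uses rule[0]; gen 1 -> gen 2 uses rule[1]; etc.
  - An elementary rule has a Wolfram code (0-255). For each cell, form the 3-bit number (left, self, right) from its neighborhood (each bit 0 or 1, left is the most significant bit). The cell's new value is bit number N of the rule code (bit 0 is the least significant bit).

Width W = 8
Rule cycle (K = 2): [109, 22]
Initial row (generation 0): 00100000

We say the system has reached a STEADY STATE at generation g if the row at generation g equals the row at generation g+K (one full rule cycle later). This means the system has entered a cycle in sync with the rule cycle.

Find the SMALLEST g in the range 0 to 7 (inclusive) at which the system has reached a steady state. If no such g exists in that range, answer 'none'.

Gen 0: 00100000
Gen 1 (rule 109): 10101111
Gen 2 (rule 22): 10100000
Gen 3 (rule 109): 11101111
Gen 4 (rule 22): 00000000
Gen 5 (rule 109): 11111111
Gen 6 (rule 22): 00000000
Gen 7 (rule 109): 11111111
Gen 8 (rule 22): 00000000
Gen 9 (rule 109): 11111111

Answer: 4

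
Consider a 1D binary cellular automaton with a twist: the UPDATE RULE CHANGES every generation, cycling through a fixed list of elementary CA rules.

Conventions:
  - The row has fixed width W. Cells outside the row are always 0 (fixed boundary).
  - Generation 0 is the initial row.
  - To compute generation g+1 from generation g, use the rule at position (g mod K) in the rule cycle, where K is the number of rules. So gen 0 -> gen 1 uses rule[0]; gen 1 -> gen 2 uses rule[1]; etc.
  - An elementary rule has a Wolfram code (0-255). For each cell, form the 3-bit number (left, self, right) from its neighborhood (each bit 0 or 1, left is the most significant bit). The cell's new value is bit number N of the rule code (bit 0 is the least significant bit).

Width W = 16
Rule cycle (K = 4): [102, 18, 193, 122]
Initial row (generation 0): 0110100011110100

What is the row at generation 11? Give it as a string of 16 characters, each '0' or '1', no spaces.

Gen 0: 0110100011110100
Gen 1 (rule 102): 1011100100011100
Gen 2 (rule 18): 0000011010100010
Gen 3 (rule 193): 1111001000001000
Gen 4 (rule 122): 1001110100010100
Gen 5 (rule 102): 1010011100111100
Gen 6 (rule 18): 0001100011000010
Gen 7 (rule 193): 1100101001011000
Gen 8 (rule 122): 1111010110111100
Gen 9 (rule 102): 0001111011000100
Gen 10 (rule 18): 0010000000101010
Gen 11 (rule 193): 1000111110000000

Answer: 1000111110000000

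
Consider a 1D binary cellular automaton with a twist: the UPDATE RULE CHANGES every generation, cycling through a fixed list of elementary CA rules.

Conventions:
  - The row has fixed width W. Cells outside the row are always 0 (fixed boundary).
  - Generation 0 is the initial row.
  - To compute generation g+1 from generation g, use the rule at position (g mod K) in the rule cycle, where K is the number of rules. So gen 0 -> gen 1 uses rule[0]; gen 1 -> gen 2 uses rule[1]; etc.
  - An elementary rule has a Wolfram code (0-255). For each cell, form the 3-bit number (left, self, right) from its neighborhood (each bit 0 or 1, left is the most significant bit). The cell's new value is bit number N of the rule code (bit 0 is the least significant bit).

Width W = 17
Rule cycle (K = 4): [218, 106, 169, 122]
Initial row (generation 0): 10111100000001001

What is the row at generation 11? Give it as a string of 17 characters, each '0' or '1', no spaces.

Answer: 00000010011110001

Derivation:
Gen 0: 10111100000001001
Gen 1 (rule 218): 00111110000010110
Gen 2 (rule 106): 01100010000101110
Gen 3 (rule 169): 01001000110011100
Gen 4 (rule 122): 10110101111110110
Gen 5 (rule 218): 00110001111110111
Gen 6 (rule 106): 01110011000011101
Gen 7 (rule 169): 01100010011011010
Gen 8 (rule 122): 11110101111111101
Gen 9 (rule 218): 11110001111111100
Gen 10 (rule 106): 10010011000000100
Gen 11 (rule 169): 00000010011110001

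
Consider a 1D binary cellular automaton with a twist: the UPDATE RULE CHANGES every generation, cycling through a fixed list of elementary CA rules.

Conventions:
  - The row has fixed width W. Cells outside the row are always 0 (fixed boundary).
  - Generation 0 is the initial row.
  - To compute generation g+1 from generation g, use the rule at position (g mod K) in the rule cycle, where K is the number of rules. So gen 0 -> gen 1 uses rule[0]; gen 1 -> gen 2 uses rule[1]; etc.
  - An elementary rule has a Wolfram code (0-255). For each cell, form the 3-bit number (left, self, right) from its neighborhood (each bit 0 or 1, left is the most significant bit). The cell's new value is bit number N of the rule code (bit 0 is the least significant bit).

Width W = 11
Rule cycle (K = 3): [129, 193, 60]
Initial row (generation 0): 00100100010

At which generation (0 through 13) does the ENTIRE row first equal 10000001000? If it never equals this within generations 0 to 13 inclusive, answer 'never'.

Gen 0: 00100100010
Gen 1 (rule 129): 10000001000
Gen 2 (rule 193): 00111100011
Gen 3 (rule 60): 00100010010
Gen 4 (rule 129): 10001000000
Gen 5 (rule 193): 00100011111
Gen 6 (rule 60): 00110010000
Gen 7 (rule 129): 10000000111
Gen 8 (rule 193): 00111110011
Gen 9 (rule 60): 00100001010
Gen 10 (rule 129): 10001100000
Gen 11 (rule 193): 00100101111
Gen 12 (rule 60): 00110111000
Gen 13 (rule 129): 10000010011

Answer: 1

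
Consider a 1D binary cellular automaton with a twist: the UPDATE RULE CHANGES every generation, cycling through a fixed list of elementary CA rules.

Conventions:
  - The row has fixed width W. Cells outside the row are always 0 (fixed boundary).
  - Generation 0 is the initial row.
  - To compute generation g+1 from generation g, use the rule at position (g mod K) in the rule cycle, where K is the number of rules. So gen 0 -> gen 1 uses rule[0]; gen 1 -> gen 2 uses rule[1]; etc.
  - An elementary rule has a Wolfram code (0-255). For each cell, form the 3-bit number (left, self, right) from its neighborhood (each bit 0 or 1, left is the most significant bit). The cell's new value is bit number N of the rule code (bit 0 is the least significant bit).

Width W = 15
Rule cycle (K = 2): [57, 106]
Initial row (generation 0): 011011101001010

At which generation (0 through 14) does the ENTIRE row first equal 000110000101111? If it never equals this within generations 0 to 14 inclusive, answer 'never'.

Answer: never

Derivation:
Gen 0: 011011101001010
Gen 1 (rule 57): 010110010100101
Gen 2 (rule 106): 101110101001010
Gen 3 (rule 57): 011001010100101
Gen 4 (rule 106): 111010101001010
Gen 5 (rule 57): 100101010100101
Gen 6 (rule 106): 001010101001010
Gen 7 (rule 57): 100101010100101
Gen 8 (rule 106): 001010101001010
Gen 9 (rule 57): 100101010100101
Gen 10 (rule 106): 001010101001010
Gen 11 (rule 57): 100101010100101
Gen 12 (rule 106): 001010101001010
Gen 13 (rule 57): 100101010100101
Gen 14 (rule 106): 001010101001010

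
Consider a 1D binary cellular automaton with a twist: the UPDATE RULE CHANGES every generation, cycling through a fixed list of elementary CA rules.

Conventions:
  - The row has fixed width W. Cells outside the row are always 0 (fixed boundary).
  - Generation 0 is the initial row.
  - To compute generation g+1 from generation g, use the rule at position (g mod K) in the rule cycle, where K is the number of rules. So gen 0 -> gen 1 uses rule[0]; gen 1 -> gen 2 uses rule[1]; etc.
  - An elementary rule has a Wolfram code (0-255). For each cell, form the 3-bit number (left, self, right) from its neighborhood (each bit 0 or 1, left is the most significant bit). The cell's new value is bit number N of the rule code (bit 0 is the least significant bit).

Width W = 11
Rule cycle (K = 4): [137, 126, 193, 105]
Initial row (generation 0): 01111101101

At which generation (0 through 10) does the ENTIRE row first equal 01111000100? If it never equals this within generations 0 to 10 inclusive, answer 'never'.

Gen 0: 01111101101
Gen 1 (rule 137): 01111001000
Gen 2 (rule 126): 11001111100
Gen 3 (rule 193): 01000111101
Gen 4 (rule 105): 00010100110
Gen 5 (rule 137): 11000000100
Gen 6 (rule 126): 11100001110
Gen 7 (rule 193): 01101100110
Gen 8 (rule 105): 01111100110
Gen 9 (rule 137): 01111000100
Gen 10 (rule 126): 11001101110

Answer: 9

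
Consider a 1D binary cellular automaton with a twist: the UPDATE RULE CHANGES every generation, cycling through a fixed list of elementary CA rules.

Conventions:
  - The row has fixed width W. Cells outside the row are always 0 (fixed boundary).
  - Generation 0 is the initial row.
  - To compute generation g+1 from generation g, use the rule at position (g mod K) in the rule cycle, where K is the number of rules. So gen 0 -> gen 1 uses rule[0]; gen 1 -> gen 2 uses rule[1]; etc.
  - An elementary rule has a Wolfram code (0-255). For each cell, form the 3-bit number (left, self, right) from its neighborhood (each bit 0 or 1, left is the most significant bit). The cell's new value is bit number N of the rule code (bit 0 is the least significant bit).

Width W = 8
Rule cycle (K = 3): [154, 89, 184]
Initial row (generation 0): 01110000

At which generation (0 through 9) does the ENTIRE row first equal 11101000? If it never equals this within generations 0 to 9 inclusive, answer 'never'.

Answer: 1

Derivation:
Gen 0: 01110000
Gen 1 (rule 154): 11101000
Gen 2 (rule 89): 10100111
Gen 3 (rule 184): 01010110
Gen 4 (rule 154): 10000101
Gen 5 (rule 89): 01110000
Gen 6 (rule 184): 01101000
Gen 7 (rule 154): 11000100
Gen 8 (rule 89): 11110011
Gen 9 (rule 184): 11101010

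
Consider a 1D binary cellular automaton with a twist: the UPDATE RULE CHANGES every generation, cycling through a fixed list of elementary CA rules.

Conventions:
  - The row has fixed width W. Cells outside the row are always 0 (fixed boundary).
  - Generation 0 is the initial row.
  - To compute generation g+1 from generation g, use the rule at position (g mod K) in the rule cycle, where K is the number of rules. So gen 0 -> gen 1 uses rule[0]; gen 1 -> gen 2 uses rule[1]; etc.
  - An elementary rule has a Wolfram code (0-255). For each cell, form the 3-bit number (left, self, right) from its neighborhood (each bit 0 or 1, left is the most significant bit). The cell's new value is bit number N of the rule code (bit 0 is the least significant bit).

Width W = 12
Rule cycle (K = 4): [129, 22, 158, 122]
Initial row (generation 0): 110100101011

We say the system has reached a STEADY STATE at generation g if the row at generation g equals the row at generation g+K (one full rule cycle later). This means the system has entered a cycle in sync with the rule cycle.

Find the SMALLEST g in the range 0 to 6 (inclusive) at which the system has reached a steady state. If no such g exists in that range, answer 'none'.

Answer: 2

Derivation:
Gen 0: 110100101011
Gen 1 (rule 129): 000000000000
Gen 2 (rule 22): 000000000000
Gen 3 (rule 158): 000000000000
Gen 4 (rule 122): 000000000000
Gen 5 (rule 129): 111111111111
Gen 6 (rule 22): 000000000000
Gen 7 (rule 158): 000000000000
Gen 8 (rule 122): 000000000000
Gen 9 (rule 129): 111111111111
Gen 10 (rule 22): 000000000000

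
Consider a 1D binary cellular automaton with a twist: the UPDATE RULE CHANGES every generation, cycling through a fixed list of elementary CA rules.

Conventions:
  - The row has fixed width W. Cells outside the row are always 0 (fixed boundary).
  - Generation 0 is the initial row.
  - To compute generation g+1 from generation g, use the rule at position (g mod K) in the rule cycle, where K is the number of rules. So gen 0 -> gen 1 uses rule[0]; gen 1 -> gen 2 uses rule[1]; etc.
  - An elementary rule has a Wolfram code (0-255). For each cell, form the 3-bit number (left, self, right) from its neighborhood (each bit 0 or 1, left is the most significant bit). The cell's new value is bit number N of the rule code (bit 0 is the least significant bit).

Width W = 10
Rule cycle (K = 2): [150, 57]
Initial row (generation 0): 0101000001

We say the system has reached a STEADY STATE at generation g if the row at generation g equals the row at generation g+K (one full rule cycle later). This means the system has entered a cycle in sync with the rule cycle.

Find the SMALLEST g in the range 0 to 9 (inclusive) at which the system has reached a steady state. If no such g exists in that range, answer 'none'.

Gen 0: 0101000001
Gen 1 (rule 150): 1101100011
Gen 2 (rule 57): 1011011010
Gen 3 (rule 150): 1000000011
Gen 4 (rule 57): 0111111010
Gen 5 (rule 150): 1011110011
Gen 6 (rule 57): 0110001010
Gen 7 (rule 150): 1001011011
Gen 8 (rule 57): 0100110110
Gen 9 (rule 150): 1111000001
Gen 10 (rule 57): 1000111100
Gen 11 (rule 150): 1101011010

Answer: none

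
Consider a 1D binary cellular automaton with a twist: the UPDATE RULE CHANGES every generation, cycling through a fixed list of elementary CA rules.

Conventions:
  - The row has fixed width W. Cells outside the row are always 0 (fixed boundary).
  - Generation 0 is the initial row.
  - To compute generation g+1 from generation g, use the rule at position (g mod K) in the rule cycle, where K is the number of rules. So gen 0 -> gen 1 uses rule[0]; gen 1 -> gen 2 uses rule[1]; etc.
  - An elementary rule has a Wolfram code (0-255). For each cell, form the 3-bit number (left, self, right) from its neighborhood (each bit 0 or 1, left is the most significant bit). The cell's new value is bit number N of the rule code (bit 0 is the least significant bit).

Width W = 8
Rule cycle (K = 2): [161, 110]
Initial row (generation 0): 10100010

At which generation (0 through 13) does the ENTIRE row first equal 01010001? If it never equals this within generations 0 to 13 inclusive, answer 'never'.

Answer: never

Derivation:
Gen 0: 10100010
Gen 1 (rule 161): 01001000
Gen 2 (rule 110): 11011000
Gen 3 (rule 161): 00100011
Gen 4 (rule 110): 01100111
Gen 5 (rule 161): 00000010
Gen 6 (rule 110): 00000110
Gen 7 (rule 161): 11110000
Gen 8 (rule 110): 10010000
Gen 9 (rule 161): 00000111
Gen 10 (rule 110): 00001101
Gen 11 (rule 161): 11100010
Gen 12 (rule 110): 10100110
Gen 13 (rule 161): 01000000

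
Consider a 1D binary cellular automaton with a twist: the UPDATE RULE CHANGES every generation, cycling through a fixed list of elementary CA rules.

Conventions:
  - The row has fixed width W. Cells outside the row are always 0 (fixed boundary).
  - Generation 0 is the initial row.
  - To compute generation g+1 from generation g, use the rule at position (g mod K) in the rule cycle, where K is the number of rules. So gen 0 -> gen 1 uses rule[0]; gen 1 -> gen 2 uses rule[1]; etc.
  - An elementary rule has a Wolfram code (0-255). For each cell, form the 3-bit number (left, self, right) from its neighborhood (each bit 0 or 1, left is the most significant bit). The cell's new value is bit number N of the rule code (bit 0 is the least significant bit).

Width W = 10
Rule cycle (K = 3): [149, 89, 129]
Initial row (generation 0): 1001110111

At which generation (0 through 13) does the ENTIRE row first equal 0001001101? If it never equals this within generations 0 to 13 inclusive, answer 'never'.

Gen 0: 1001110111
Gen 1 (rule 149): 1100100010
Gen 2 (rule 89): 1110011001
Gen 3 (rule 129): 0100000000
Gen 4 (rule 149): 0111111111
Gen 5 (rule 89): 0100000001
Gen 6 (rule 129): 0001111100
Gen 7 (rule 149): 1100111011
Gen 8 (rule 89): 1110101011
Gen 9 (rule 129): 0100000000
Gen 10 (rule 149): 0111111111
Gen 11 (rule 89): 0100000001
Gen 12 (rule 129): 0001111100
Gen 13 (rule 149): 1100111011

Answer: never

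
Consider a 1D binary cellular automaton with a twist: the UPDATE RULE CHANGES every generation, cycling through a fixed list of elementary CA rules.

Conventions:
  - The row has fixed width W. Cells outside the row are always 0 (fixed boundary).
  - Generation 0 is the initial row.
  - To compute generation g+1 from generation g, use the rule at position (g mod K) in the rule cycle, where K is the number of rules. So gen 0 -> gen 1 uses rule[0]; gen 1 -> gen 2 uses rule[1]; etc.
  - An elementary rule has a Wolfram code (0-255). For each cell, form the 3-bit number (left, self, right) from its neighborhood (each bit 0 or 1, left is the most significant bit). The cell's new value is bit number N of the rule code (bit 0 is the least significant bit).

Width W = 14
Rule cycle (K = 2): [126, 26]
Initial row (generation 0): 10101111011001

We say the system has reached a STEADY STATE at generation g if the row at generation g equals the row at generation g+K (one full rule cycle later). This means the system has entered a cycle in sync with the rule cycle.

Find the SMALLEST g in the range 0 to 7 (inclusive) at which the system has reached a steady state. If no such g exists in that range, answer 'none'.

Answer: none

Derivation:
Gen 0: 10101111011001
Gen 1 (rule 126): 11111001111111
Gen 2 (rule 26): 10000111000000
Gen 3 (rule 126): 11001101100000
Gen 4 (rule 26): 10111001010000
Gen 5 (rule 126): 11101111111000
Gen 6 (rule 26): 10001000000100
Gen 7 (rule 126): 11011100001110
Gen 8 (rule 26): 10010010011001
Gen 9 (rule 126): 11111111111111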